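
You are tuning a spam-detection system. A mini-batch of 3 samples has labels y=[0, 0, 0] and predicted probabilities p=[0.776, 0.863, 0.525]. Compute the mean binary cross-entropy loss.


L[0] = -ln(1-0.776) = -ln(0.224) = 1.4961
L[1] = -ln(1-0.863) = -ln(0.137) = 1.9878
L[2] = -ln(1-0.525) = -ln(0.475) = 0.7444
mean = (1.4961 + 1.9878 + 0.7444)/3 = 1.4094

1.4094


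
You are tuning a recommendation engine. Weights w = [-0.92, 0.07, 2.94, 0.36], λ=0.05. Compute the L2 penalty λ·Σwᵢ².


‖w‖₂² = (-0.92)² + (0.07)² + (2.94)² + (0.36)²
     = 0.8464 + 0.0049 + 8.6436 + 0.1296
     = 9.6245
λ·‖w‖₂² = 0.05·9.6245 = 0.481225

0.481225


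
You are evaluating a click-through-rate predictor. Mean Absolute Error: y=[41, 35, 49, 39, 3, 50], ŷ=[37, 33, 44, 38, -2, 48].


Absolute errors: |41-37|=4, |35-33|=2, |49-44|=5, |39-38|=1, |3+ 2|=5, |50-48|=2
Sum = 19
MAE = 19/6 = 19/6

19/6


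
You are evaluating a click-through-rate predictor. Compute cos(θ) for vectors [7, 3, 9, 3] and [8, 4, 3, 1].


A·B = 7·8 + 3·4 + 9·3 + 3·1 = 98
‖A‖ = √148 = 12.1655, ‖B‖ = √90 = 9.4868
cos = 98/(√148·√90) = 98/√13320 = 0.8491

0.8491


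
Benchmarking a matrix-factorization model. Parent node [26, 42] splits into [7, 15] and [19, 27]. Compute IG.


Parent = [26, 42], H_parent = 0.9597
H_left = 0.9024 (n=22), H_right = 0.9781 (n=46)
H_children = (22/68)·0.9024 + (46/68)·0.9781 = 0.9536
IG = 0.9597 - 0.9536 = 0.0061

0.0061


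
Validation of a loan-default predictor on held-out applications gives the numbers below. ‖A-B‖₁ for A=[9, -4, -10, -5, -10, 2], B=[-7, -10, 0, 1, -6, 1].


d = |9+ 7| + |-4+ 10| + |-10-0| + |-5-1| + |-10+ 6| + |2-1|
  = 16 + 6 + 10 + 6 + 4 + 1
  = 43

43


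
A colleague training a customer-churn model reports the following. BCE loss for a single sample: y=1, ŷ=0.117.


BCE = -[y·ln(p) + (1-y)·ln(1-p)]
= -1·ln(0.117) - 0
= -ln(0.117) = 2.1456

2.1456


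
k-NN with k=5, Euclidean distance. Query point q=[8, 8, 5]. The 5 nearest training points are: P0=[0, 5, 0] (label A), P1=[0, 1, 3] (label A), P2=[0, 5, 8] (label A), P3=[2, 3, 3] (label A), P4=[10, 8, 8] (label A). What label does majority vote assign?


d(q,P0) = 9.8995  (label A)
d(q,P1) = 10.8167  (label A)
d(q,P2) = 9.0554  (label A)
d(q,P3) = 8.0623  (label A)
d(q,P4) = 3.6056  (label A)
Votes: A=5, B=0
Majority → A

A


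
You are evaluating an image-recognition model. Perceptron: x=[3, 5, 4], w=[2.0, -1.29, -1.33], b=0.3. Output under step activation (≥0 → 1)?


z = (3)·(2.0) + (5)·(-1.29) + (4)·(-1.33) + 0.3
  = -5.47
step(z) = 0 (z<0)

0


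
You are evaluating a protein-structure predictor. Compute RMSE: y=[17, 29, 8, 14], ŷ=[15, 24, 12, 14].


MSE = 45/4 = 11.25
RMSE = √(45/4) = 3.3541

3.3541


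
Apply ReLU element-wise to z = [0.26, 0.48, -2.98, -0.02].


ReLU(0.26) = max(0, 0.26) = 0.26
ReLU(0.48) = max(0, 0.48) = 0.48
ReLU(-2.98) = max(0, -2.98) = 0.0
ReLU(-0.02) = max(0, -0.02) = 0.0
result = [0.26, 0.48, 0.0, 0.0]

[0.26, 0.48, 0.0, 0.0]


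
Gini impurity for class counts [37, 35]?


Probabilities: [37/72, 35/72] ≈ [0.5139, 0.4861]
Σpᵢ² = (1369 + 1225)/72² = 2594/5184
Gini = 1 - Σpᵢ² = 1 - 2594/5184 = 0.4996

0.4996


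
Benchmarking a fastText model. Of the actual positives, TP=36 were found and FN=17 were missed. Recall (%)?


Recall = TP/(TP+FN)
= 36/(36+17)
= 36/53 = 67.92%

67.92%


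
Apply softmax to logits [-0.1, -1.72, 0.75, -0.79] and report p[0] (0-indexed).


Exponentials: e^-0.1=0.9048, e^-1.72=0.1791, e^0.75=2.117, e^-0.79=0.4538
Sum = 3.6547
Softmax = [0.2476, 0.049, 0.5792, 0.1242]
p[0] = 0.9048/3.6547 = 0.2476

0.2476


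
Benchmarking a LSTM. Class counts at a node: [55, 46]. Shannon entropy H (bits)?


Probabilities: [55/101, 46/101] ≈ [0.5446, 0.4554]
H = -((55/101)·log₂(55/101) + (46/101)·log₂(46/101))
  = 0.9943 bits

0.9943 bits


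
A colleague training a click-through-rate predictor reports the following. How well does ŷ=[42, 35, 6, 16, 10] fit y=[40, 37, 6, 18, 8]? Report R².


ȳ = 21.8
SS_res = Σ(y-ŷ)² = 16
SS_tot = Σ(y-ȳ)² = 1016.8
R² = 1 - SS_res/SS_tot = 1 - 0.0157 = 0.9843

0.9843


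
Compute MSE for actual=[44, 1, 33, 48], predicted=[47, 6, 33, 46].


Squared errors: (44-47)²=9, (1-6)²=25, (33-33)²=0, (48-46)²=4
Sum = 38
MSE = 38/4 = 19/2

19/2


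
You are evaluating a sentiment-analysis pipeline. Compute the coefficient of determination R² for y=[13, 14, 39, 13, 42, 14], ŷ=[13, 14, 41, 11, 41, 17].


ȳ = 22.5
SS_res = Σ(y-ŷ)² = 18
SS_tot = Σ(y-ȳ)² = 977.5
R² = 1 - SS_res/SS_tot = 1 - 0.0184 = 0.9816

0.9816


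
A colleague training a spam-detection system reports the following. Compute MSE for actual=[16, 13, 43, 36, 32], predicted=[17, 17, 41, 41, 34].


Squared errors: (16-17)²=1, (13-17)²=16, (43-41)²=4, (36-41)²=25, (32-34)²=4
Sum = 50
MSE = 50/5 = 10

10


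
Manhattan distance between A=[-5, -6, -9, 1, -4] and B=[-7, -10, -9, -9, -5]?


d = |-5+ 7| + |-6+ 10| + |-9+ 9| + |1+ 9| + |-4+ 5|
  = 2 + 4 + 0 + 10 + 1
  = 17

17


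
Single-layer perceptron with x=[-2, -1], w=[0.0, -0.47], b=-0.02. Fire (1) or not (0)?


z = (-2)·(0.0) + (-1)·(-0.47) - 0.02
  = 0.45
step(z) = 1 (z≥0)

1


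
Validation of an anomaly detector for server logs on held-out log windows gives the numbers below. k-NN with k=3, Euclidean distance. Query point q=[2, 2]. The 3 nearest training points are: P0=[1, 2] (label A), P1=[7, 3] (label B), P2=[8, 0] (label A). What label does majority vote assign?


d(q,P0) = 1.0  (label A)
d(q,P1) = 5.099  (label B)
d(q,P2) = 6.3246  (label A)
Votes: A=2, B=1
Majority → A

A


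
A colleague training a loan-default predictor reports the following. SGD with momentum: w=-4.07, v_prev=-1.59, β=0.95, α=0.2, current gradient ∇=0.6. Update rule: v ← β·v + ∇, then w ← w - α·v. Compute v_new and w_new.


v_new = 0.95·-1.59 + 0.6 = -1.5105 + 0.6 = -0.9105
w_new = -4.07 - 0.2·-0.9105 = -4.07 + 0.1821 = -3.8879

v_new=-0.9105, w_new=-3.8879


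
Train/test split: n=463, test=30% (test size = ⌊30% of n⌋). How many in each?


Test = ⌊463·30/100⌋ = 138
Train = 463 - 138 = 325

Train: 325, Test: 138


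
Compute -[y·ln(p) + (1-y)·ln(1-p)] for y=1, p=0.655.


BCE = -[y·ln(p) + (1-y)·ln(1-p)]
= -1·ln(0.655) - 0
= -ln(0.655) = 0.4231

0.4231


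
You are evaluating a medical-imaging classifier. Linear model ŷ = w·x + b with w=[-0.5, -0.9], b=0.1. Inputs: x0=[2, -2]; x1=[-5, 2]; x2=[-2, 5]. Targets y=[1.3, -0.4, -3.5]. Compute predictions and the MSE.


ŷ0 = (-0.5)·(2) + (-0.9)·(-2) + 0.1 = 0.9
ŷ1 = (-0.5)·(-5) + (-0.9)·(2) + 0.1 = 0.8
ŷ2 = (-0.5)·(-2) + (-0.9)·(5) + 0.1 = -3.4
errors² = [0.16, 1.44, 0.01]
MSE = 1.6100/3 = 0.5367

0.5367


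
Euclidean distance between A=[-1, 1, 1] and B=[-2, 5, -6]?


d = √((-1+ 2)² + (1-5)² + (1+ 6)²)
  = √(1 + 16 + 49)
  = √66 = 8.124

8.124


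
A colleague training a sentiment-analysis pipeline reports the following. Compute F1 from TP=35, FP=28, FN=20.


Precision = 35/63 = 0.5556
Recall = 35/55 = 0.6364
F1 = 2·P·R/(P+R) = 2·TP/(2·TP+FP+FN) = 70/(70+28+20) = 70/118 = 0.5932

0.5932


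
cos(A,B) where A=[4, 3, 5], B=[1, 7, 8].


A·B = 4·1 + 3·7 + 5·8 = 65
‖A‖ = √50 = 7.0711, ‖B‖ = √114 = 10.6771
cos = 65/(√50·√114) = 65/√5700 = 0.8609

0.8609


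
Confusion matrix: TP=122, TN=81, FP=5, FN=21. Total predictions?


Total = TP + TN + FP + FN
= 122 + 81 + 5 + 21
= 229
(Predicted positive: 127, predicted negative: 102)

229


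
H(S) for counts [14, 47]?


Probabilities: [14/61, 47/61] ≈ [0.2295, 0.7705]
H = -((14/61)·log₂(14/61) + (47/61)·log₂(47/61))
  = 0.7772 bits

0.7772 bits


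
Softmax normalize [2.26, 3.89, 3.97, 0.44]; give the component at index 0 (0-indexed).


Exponentials: e^2.26=9.5831, e^3.89=48.9109, e^3.97=52.9845, e^0.44=1.5527
Sum = 113.0312
Softmax = [0.0848, 0.4327, 0.4688, 0.0137]
p[0] = 9.5831/113.0312 = 0.0848

0.0848


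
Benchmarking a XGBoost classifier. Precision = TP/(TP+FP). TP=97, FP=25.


Precision = TP/(TP+FP)
= 97/(97+25)
= 97/122 = 79.51%

79.51%


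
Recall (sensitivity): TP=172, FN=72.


Recall = TP/(TP+FN)
= 172/(172+72)
= 172/244 = 70.49%

70.49%


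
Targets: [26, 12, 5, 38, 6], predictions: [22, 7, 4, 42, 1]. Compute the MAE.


Absolute errors: |26-22|=4, |12-7|=5, |5-4|=1, |38-42|=4, |6-1|=5
Sum = 19
MAE = 19/5 = 19/5

19/5


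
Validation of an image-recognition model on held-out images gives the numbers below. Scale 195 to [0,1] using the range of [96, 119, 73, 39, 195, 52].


min=39, max=195
(195-39)/(195-39) = 156/156 = 1.0

1.0


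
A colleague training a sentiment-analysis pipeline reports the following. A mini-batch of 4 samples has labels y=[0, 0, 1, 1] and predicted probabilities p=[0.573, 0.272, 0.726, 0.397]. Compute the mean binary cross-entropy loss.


L[0] = -ln(1-0.573) = -ln(0.427) = 0.851
L[1] = -ln(1-0.272) = -ln(0.728) = 0.3175
L[2] = -ln(0.726) = 0.3202
L[3] = -ln(0.397) = 0.9238
mean = (0.851 + 0.3175 + 0.3202 + 0.9238)/4 = 0.6031

0.6031


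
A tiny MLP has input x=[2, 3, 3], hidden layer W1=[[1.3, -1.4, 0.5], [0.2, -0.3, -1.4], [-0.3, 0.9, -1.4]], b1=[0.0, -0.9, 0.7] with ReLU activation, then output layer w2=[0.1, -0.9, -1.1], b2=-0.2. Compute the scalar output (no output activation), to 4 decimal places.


z1[0] = (1.3)·(2) + (-1.4)·(3) + (0.5)·(3) + 0.0 = -0.1
z1[1] = (0.2)·(2) + (-0.3)·(3) + (-1.4)·(3) - 0.9 = -5.6
z1[2] = (-0.3)·(2) + (0.9)·(3) + (-1.4)·(3) + 0.7 = -1.4
h = ReLU(z1) = [0.0, 0.0, 0.0]
output = (0.1)·(0.0) + (-0.9)·(0.0) + (-1.1)·(0.0) - 0.2 = -0.2

-0.2


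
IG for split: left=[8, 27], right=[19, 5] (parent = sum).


Parent = [27, 32], H_parent = 0.9948
H_left = 0.7755 (n=35), H_right = 0.7383 (n=24)
H_children = (35/59)·0.7755 + (24/59)·0.7383 = 0.7604
IG = 0.9948 - 0.7604 = 0.2344

0.2344


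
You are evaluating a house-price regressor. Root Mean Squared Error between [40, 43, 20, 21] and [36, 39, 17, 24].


MSE = 50/4 = 12.5
RMSE = √(50/4) = 3.5355

3.5355


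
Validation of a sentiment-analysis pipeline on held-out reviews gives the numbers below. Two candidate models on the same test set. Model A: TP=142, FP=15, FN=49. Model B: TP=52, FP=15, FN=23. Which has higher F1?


Model A: P=142/157=0.9045, R=142/191=0.7435, F1=2PR/(P+R)=2TP/(2TP+FP+FN)=284/348=0.8161
Model B: P=52/67=0.7761, R=52/75=0.6933, F1=2PR/(P+R)=2TP/(2TP+FP+FN)=104/142=0.7324
0.8161 > 0.7324 → Model A

Model A


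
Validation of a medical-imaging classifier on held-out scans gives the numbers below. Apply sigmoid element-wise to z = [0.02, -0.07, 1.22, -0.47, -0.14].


σ(0.02) = 1/(1+e^-0.02) = 0.505
σ(-0.07) = 1/(1+e^0.07) = 0.4825
σ(1.22) = 1/(1+e^-1.22) = 0.7721
σ(-0.47) = 1/(1+e^0.47) = 0.3846
σ(-0.14) = 1/(1+e^0.14) = 0.4651
result = [0.505, 0.4825, 0.7721, 0.3846, 0.4651]

[0.505, 0.4825, 0.7721, 0.3846, 0.4651]


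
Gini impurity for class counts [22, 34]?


Probabilities: [22/56, 34/56] ≈ [0.3929, 0.6071]
Σpᵢ² = (484 + 1156)/56² = 1640/3136
Gini = 1 - Σpᵢ² = 1 - 1640/3136 = 0.477

0.477


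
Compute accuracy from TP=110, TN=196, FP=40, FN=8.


Accuracy = (TP+TN)/(TP+TN+FP+FN)
= (110+196)/(354)
= 306/354 = 86.44%

86.44%


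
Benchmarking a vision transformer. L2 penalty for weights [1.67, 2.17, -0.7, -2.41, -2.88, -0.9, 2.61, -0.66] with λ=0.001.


‖w‖₂² = (1.67)² + (2.17)² + (-0.7)² + (-2.41)² + (-2.88)² + (-0.9)² + (2.61)² + (-0.66)²
     = 2.7889 + 4.7089 + 0.49 + 5.8081 + 8.2944 + 0.81 + 6.8121 + 0.4356
     = 30.148
λ·‖w‖₂² = 0.001·30.148 = 0.030148

0.030148


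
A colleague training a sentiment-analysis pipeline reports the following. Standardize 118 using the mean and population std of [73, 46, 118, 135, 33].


μ = 81, σ = 39.6938
z = (118 - 81)/39.6938 = 0.9321

0.9321


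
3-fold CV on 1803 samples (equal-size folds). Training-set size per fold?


Fold size = 1803/3 = 601
Training per fold = 1803 - 601 = 1202

1202


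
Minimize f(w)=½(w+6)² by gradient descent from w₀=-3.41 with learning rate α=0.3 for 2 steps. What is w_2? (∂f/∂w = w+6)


step 1: grad = -3.41+6 = 2.59; w = -3.41 - 0.3·(2.59) = -4.187
step 2: grad = -4.187+6 = 1.813; w = -4.187 - 0.3·(1.813) = -4.7309

-4.7309


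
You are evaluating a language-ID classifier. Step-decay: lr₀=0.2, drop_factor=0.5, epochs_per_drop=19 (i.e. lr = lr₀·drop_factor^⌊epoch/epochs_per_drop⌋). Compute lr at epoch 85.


n_drops = ⌊85/19⌋ = 4
lr = 0.2·0.5^4 = 0.2·0.0625 = 0.0125

0.0125


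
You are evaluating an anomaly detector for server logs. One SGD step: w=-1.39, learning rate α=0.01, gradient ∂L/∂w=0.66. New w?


w_new = w - α·∇
= -1.39 - 0.01·0.66
= -1.39 - 0.0066
= -1.3966

-1.3966


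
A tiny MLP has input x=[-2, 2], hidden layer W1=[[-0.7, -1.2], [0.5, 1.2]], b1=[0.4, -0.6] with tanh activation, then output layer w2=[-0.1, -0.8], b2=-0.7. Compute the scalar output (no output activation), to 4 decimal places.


z1[0] = (-0.7)·(-2) + (-1.2)·(2) + 0.4 = -0.6
z1[1] = (0.5)·(-2) + (1.2)·(2) - 0.6 = 0.8
h = tanh(z1) = [-0.537, 0.664]
output = (-0.1)·(-0.537) + (-0.8)·(0.664) - 0.7 = -1.1775

-1.1775


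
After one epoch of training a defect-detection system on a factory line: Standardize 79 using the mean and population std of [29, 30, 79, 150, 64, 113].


μ = 77.5, σ = 43.4156
z = (79 - 77.5)/43.4156 = 0.0345

0.0345


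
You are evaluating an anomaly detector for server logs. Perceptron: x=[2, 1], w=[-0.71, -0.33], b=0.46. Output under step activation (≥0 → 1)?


z = (2)·(-0.71) + (1)·(-0.33) + 0.46
  = -1.29
step(z) = 0 (z<0)

0


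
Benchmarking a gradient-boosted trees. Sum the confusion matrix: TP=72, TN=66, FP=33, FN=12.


Total = TP + TN + FP + FN
= 72 + 66 + 33 + 12
= 183
(Predicted positive: 105, predicted negative: 78)

183


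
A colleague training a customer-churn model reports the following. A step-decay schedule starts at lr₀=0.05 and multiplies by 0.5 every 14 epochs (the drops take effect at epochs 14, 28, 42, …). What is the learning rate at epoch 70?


n_drops = ⌊70/14⌋ = 5
lr = 0.05·0.5^5 = 0.05·0.03125 = 0.0015625

0.0015625


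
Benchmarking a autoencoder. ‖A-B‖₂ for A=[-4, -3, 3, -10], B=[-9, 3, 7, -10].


d = √((-4+ 9)² + (-3-3)² + (3-7)² + (-10+ 10)²)
  = √(25 + 36 + 16 + 0)
  = √77 = 8.775

8.775


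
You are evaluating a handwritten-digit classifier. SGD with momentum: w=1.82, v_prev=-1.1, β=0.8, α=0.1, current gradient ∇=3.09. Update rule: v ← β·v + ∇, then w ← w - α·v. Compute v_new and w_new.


v_new = 0.8·-1.1 + 3.09 = -0.88 + 3.09 = 2.21
w_new = 1.82 - 0.1·2.21 = 1.82 - 0.221 = 1.599

v_new=2.21, w_new=1.599


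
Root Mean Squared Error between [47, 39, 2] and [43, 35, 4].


MSE = 36/3 = 12
RMSE = √(36/3) = 3.4641

3.4641


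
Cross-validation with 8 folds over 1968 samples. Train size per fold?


Fold size = 1968/8 = 246
Training per fold = 1968 - 246 = 1722

1722


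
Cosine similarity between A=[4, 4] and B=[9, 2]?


A·B = 4·9 + 4·2 = 44
‖A‖ = √32 = 5.6569, ‖B‖ = √85 = 9.2195
cos = 44/(√32·√85) = 44/√2720 = 0.8437

0.8437


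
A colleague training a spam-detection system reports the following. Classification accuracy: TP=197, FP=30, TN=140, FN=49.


Accuracy = (TP+TN)/(TP+TN+FP+FN)
= (197+140)/(416)
= 337/416 = 81.01%

81.01%


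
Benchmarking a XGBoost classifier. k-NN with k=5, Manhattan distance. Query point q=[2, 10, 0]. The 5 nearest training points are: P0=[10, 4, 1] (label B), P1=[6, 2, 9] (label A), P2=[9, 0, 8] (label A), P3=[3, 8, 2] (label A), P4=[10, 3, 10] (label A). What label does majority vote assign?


d(q,P0) = 15  (label B)
d(q,P1) = 21  (label A)
d(q,P2) = 25  (label A)
d(q,P3) = 5  (label A)
d(q,P4) = 25  (label A)
Votes: A=4, B=1
Majority → A

A


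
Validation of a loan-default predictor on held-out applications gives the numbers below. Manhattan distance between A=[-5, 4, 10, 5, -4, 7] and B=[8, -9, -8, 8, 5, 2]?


d = |-5-8| + |4+ 9| + |10+ 8| + |5-8| + |-4-5| + |7-2|
  = 13 + 13 + 18 + 3 + 9 + 5
  = 61

61


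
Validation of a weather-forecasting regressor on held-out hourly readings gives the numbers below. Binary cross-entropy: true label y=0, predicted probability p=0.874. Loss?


BCE = -[y·ln(p) + (1-y)·ln(1-p)]
= -0 - 1·ln(1-0.874)
= -ln(0.126) = 2.0715

2.0715


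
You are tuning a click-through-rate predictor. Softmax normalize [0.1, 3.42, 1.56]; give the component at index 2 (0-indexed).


Exponentials: e^0.1=1.1052, e^3.42=30.5694, e^1.56=4.7588
Sum = 36.4334
Softmax = [0.0303, 0.839, 0.1306]
p[2] = 4.7588/36.4334 = 0.1306

0.1306


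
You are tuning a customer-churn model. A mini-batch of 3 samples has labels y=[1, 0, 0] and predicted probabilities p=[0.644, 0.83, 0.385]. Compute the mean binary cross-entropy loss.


L[0] = -ln(0.644) = 0.4401
L[1] = -ln(1-0.83) = -ln(0.17) = 1.772
L[2] = -ln(1-0.385) = -ln(0.615) = 0.4861
mean = (0.4401 + 1.772 + 0.4861)/3 = 0.8994

0.8994


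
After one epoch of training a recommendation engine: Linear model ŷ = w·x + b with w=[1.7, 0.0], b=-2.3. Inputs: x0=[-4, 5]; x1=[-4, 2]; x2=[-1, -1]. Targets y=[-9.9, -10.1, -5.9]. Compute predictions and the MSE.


ŷ0 = (1.7)·(-4) + (0.0)·(5) - 2.3 = -9.1
ŷ1 = (1.7)·(-4) + (0.0)·(2) - 2.3 = -9.1
ŷ2 = (1.7)·(-1) + (0.0)·(-1) - 2.3 = -4.0
errors² = [0.64, 1.0, 3.61]
MSE = 5.2500/3 = 1.75

1.75


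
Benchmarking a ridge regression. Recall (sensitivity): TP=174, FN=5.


Recall = TP/(TP+FN)
= 174/(174+5)
= 174/179 = 97.21%

97.21%


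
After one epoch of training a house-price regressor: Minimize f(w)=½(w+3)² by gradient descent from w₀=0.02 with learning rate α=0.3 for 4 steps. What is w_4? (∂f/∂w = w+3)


step 1: grad = 0.02+3 = 3.02; w = 0.02 - 0.3·(3.02) = -0.886
step 2: grad = -0.886+3 = 2.114; w = -0.886 - 0.3·(2.114) = -1.5202
step 3: grad = -1.5202+3 = 1.4798; w = -1.5202 - 0.3·(1.4798) = -1.96414
step 4: grad = -1.96414+3 = 1.03586; w = -1.96414 - 0.3·(1.03586) = -2.274898

-2.274898


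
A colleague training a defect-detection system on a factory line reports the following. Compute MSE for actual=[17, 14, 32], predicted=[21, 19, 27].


Squared errors: (17-21)²=16, (14-19)²=25, (32-27)²=25
Sum = 66
MSE = 66/3 = 22

22


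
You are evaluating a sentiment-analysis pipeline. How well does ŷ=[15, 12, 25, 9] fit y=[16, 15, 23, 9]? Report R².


ȳ = 15.75
SS_res = Σ(y-ŷ)² = 14
SS_tot = Σ(y-ȳ)² = 98.75
R² = 1 - SS_res/SS_tot = 1 - 0.1418 = 0.8582

0.8582


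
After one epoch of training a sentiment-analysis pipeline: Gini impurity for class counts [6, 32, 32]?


Probabilities: [6/70, 32/70, 32/70] ≈ [0.0857, 0.4571, 0.4571]
Σpᵢ² = (36 + 1024 + 1024)/70² = 2084/4900
Gini = 1 - Σpᵢ² = 1 - 2084/4900 = 0.5747

0.5747


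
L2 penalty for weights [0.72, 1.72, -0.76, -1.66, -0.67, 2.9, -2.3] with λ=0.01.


‖w‖₂² = (0.72)² + (1.72)² + (-0.76)² + (-1.66)² + (-0.67)² + (2.9)² + (-2.3)²
     = 0.5184 + 2.9584 + 0.5776 + 2.7556 + 0.4489 + 8.41 + 5.29
     = 20.9589
λ·‖w‖₂² = 0.01·20.9589 = 0.209589

0.209589


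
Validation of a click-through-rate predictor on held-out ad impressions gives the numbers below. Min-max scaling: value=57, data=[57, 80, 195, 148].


min=57, max=195
(57-57)/(195-57) = 0/138 = 0.0

0.0


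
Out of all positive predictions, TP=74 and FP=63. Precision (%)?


Precision = TP/(TP+FP)
= 74/(74+63)
= 74/137 = 54.01%

54.01%


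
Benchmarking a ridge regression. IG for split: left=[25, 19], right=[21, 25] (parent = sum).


Parent = [46, 44], H_parent = 0.9996
H_left = 0.9865 (n=44), H_right = 0.9945 (n=46)
H_children = (44/90)·0.9865 + (46/90)·0.9945 = 0.9906
IG = 0.9996 - 0.9906 = 0.009

0.009


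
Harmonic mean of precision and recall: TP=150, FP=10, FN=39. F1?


Precision = 150/160 = 0.9375
Recall = 150/189 = 0.7937
F1 = 2·P·R/(P+R) = 2·TP/(2·TP+FP+FN) = 300/(300+10+39) = 300/349 = 0.8596

0.8596


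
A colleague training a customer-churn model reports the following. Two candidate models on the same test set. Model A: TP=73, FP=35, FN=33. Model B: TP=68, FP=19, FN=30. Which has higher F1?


Model A: P=73/108=0.6759, R=73/106=0.6887, F1=2PR/(P+R)=2TP/(2TP+FP+FN)=146/214=0.6822
Model B: P=68/87=0.7816, R=68/98=0.6939, F1=2PR/(P+R)=2TP/(2TP+FP+FN)=136/185=0.7351
0.6822 < 0.7351 → Model B

Model B


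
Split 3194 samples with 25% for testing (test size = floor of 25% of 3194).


Test = ⌊3194·25/100⌋ = 798
Train = 3194 - 798 = 2396

Train: 2396, Test: 798


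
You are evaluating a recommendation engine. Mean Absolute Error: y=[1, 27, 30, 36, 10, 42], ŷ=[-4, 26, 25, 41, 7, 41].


Absolute errors: |1+ 4|=5, |27-26|=1, |30-25|=5, |36-41|=5, |10-7|=3, |42-41|=1
Sum = 20
MAE = 20/6 = 10/3

10/3


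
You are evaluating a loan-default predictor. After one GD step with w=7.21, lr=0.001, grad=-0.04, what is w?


w_new = w - α·∇
= 7.21 - 0.001·-0.04
= 7.21 + 0.00004
= 7.21004

7.21004


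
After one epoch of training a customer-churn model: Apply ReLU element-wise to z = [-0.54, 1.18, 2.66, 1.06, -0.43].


ReLU(-0.54) = max(0, -0.54) = 0.0
ReLU(1.18) = max(0, 1.18) = 1.18
ReLU(2.66) = max(0, 2.66) = 2.66
ReLU(1.06) = max(0, 1.06) = 1.06
ReLU(-0.43) = max(0, -0.43) = 0.0
result = [0.0, 1.18, 2.66, 1.06, 0.0]

[0.0, 1.18, 2.66, 1.06, 0.0]


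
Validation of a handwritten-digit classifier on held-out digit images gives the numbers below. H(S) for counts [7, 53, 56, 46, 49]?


Probabilities: [7/211, 53/211, 56/211, 46/211, 49/211] ≈ [0.0332, 0.2512, 0.2654, 0.218, 0.2322]
H = -((7/211)·log₂(7/211) + (53/211)·log₂(53/211) + (56/211)·log₂(56/211) + (46/211)·log₂(46/211) + (49/211)·log₂(49/211))
  = 2.1398 bits

2.1398 bits


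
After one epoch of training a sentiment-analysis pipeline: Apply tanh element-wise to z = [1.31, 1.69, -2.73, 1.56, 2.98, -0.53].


tanh(1.31) = 0.8643
tanh(1.69) = 0.9341
tanh(-2.73) = -0.9915
tanh(1.56) = 0.9154
tanh(2.98) = 0.9949
tanh(-0.53) = -0.4854
result = [0.8643, 0.9341, -0.9915, 0.9154, 0.9949, -0.4854]

[0.8643, 0.9341, -0.9915, 0.9154, 0.9949, -0.4854]


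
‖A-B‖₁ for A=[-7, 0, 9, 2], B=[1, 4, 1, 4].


d = |-7-1| + |0-4| + |9-1| + |2-4|
  = 8 + 4 + 8 + 2
  = 22

22


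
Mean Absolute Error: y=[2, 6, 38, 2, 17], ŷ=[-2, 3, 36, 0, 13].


Absolute errors: |2+ 2|=4, |6-3|=3, |38-36|=2, |2-0|=2, |17-13|=4
Sum = 15
MAE = 15/5 = 3

3


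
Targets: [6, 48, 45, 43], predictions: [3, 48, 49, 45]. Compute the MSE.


Squared errors: (6-3)²=9, (48-48)²=0, (45-49)²=16, (43-45)²=4
Sum = 29
MSE = 29/4 = 29/4

29/4


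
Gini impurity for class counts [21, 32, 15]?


Probabilities: [21/68, 32/68, 15/68] ≈ [0.3088, 0.4706, 0.2206]
Σpᵢ² = (441 + 1024 + 225)/68² = 1690/4624
Gini = 1 - Σpᵢ² = 1 - 1690/4624 = 0.6345

0.6345


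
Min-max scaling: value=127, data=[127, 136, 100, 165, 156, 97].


min=97, max=165
(127-97)/(165-97) = 30/68 = 0.4412

0.4412


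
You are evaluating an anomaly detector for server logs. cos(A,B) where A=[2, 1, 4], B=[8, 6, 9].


A·B = 2·8 + 1·6 + 4·9 = 58
‖A‖ = √21 = 4.5826, ‖B‖ = √181 = 13.4536
cos = 58/(√21·√181) = 58/√3801 = 0.9408

0.9408


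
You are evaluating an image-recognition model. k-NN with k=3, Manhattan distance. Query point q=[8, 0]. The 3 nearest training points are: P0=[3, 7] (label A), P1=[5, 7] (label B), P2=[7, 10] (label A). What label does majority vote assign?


d(q,P0) = 12  (label A)
d(q,P1) = 10  (label B)
d(q,P2) = 11  (label A)
Votes: A=2, B=1
Majority → A

A


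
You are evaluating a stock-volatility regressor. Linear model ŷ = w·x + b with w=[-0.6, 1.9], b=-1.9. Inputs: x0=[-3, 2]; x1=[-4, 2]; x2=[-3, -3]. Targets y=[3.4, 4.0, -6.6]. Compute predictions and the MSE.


ŷ0 = (-0.6)·(-3) + (1.9)·(2) - 1.9 = 3.7
ŷ1 = (-0.6)·(-4) + (1.9)·(2) - 1.9 = 4.3
ŷ2 = (-0.6)·(-3) + (1.9)·(-3) - 1.9 = -5.8
errors² = [0.09, 0.09, 0.64]
MSE = 0.8200/3 = 0.2733

0.2733


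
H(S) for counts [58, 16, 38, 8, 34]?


Probabilities: [58/154, 16/154, 38/154, 8/154, 34/154] ≈ [0.3766, 0.1039, 0.2468, 0.0519, 0.2208]
H = -((58/154)·log₂(58/154) + (16/154)·log₂(16/154) + (38/154)·log₂(38/154) + (8/154)·log₂(8/154) + (34/154)·log₂(34/154))
  = 2.071 bits

2.071 bits


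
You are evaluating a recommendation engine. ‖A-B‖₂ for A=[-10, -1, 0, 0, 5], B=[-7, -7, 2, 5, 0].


d = √((-10+ 7)² + (-1+ 7)² + (0-2)² + (0-5)² + (5-0)²)
  = √(9 + 36 + 4 + 25 + 25)
  = √99 = 9.9499

9.9499


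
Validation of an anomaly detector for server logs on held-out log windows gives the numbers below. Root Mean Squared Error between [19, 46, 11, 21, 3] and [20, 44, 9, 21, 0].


MSE = 18/5 = 3.6
RMSE = √(18/5) = 1.8974

1.8974


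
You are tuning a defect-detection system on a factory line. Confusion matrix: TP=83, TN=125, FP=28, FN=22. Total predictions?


Total = TP + TN + FP + FN
= 83 + 125 + 28 + 22
= 258
(Predicted positive: 111, predicted negative: 147)

258


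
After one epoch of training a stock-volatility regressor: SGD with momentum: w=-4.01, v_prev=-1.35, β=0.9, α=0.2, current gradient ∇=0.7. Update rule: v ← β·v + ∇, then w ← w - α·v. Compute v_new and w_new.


v_new = 0.9·-1.35 + 0.7 = -1.215 + 0.7 = -0.515
w_new = -4.01 - 0.2·-0.515 = -4.01 + 0.103 = -3.907

v_new=-0.515, w_new=-3.907


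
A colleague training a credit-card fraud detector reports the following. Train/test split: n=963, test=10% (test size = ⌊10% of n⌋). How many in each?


Test = ⌊963·10/100⌋ = 96
Train = 963 - 96 = 867

Train: 867, Test: 96


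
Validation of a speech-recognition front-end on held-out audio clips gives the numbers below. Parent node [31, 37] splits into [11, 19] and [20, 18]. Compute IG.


Parent = [31, 37], H_parent = 0.9944
H_left = 0.9481 (n=30), H_right = 0.998 (n=38)
H_children = (30/68)·0.9481 + (38/68)·0.998 = 0.976
IG = 0.9944 - 0.976 = 0.0184

0.0184


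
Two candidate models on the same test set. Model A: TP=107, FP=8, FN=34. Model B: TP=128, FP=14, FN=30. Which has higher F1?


Model A: P=107/115=0.9304, R=107/141=0.7589, F1=2PR/(P+R)=2TP/(2TP+FP+FN)=214/256=0.8359
Model B: P=128/142=0.9014, R=128/158=0.8101, F1=2PR/(P+R)=2TP/(2TP+FP+FN)=256/300=0.8533
0.8359 < 0.8533 → Model B

Model B


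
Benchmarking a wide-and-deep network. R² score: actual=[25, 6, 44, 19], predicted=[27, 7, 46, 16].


ȳ = 23.5
SS_res = Σ(y-ŷ)² = 18
SS_tot = Σ(y-ȳ)² = 749
R² = 1 - SS_res/SS_tot = 1 - 0.024 = 0.976

0.976


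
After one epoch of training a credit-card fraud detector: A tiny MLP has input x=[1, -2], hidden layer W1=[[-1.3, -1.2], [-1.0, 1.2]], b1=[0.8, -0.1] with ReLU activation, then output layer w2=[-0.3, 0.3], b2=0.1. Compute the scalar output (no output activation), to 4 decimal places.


z1[0] = (-1.3)·(1) + (-1.2)·(-2) + 0.8 = 1.9
z1[1] = (-1.0)·(1) + (1.2)·(-2) - 0.1 = -3.5
h = ReLU(z1) = [1.9, 0.0]
output = (-0.3)·(1.9) + (0.3)·(0.0) + 0.1 = -0.47

-0.47


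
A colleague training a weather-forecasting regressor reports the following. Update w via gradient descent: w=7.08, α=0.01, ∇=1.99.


w_new = w - α·∇
= 7.08 - 0.01·1.99
= 7.08 - 0.0199
= 7.0601

7.0601


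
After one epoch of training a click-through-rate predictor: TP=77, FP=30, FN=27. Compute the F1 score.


Precision = 77/107 = 0.7196
Recall = 77/104 = 0.7404
F1 = 2·P·R/(P+R) = 2·TP/(2·TP+FP+FN) = 154/(154+30+27) = 154/211 = 0.7299

0.7299


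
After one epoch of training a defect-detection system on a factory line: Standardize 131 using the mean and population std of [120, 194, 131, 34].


μ = 119.75, σ = 56.9929
z = (131 - 119.75)/56.9929 = 0.1974

0.1974


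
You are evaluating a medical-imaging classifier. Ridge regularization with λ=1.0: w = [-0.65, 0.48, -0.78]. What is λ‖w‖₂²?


‖w‖₂² = (-0.65)² + (0.48)² + (-0.78)²
     = 0.4225 + 0.2304 + 0.6084
     = 1.2613
λ·‖w‖₂² = 1.0·1.2613 = 1.2613

1.2613


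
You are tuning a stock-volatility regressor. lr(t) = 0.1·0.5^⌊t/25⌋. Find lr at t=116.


n_drops = ⌊116/25⌋ = 4
lr = 0.1·0.5^4 = 0.1·0.0625 = 0.00625

0.00625


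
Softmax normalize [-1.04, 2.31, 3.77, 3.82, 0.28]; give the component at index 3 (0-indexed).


Exponentials: e^-1.04=0.3535, e^2.31=10.0744, e^3.77=43.3801, e^3.82=45.6042, e^0.28=1.3231
Sum = 100.7353
Softmax = [0.0035, 0.1, 0.4306, 0.4527, 0.0131]
p[3] = 45.6042/100.7353 = 0.4527

0.4527


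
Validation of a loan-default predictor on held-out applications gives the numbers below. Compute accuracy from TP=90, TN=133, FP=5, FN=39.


Accuracy = (TP+TN)/(TP+TN+FP+FN)
= (90+133)/(267)
= 223/267 = 83.52%

83.52%


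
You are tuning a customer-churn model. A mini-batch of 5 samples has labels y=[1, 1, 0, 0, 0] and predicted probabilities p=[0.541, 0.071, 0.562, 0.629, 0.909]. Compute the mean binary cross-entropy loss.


L[0] = -ln(0.541) = 0.6143
L[1] = -ln(0.071) = 2.6451
L[2] = -ln(1-0.562) = -ln(0.438) = 0.8255
L[3] = -ln(1-0.629) = -ln(0.371) = 0.9916
L[4] = -ln(1-0.909) = -ln(0.091) = 2.3969
mean = (0.6143 + 2.6451 + 0.8255 + 0.9916 + 2.3969)/5 = 1.4947

1.4947


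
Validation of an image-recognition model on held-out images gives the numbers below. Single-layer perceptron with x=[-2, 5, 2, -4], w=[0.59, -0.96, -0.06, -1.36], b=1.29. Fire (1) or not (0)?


z = (-2)·(0.59) + (5)·(-0.96) + (2)·(-0.06) + (-4)·(-1.36) + 1.29
  = 0.63
step(z) = 1 (z≥0)

1


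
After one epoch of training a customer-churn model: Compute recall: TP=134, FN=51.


Recall = TP/(TP+FN)
= 134/(134+51)
= 134/185 = 72.43%

72.43%


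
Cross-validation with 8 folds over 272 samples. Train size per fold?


Fold size = 272/8 = 34
Training per fold = 272 - 34 = 238

238


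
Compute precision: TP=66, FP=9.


Precision = TP/(TP+FP)
= 66/(66+9)
= 66/75 = 88.0%

88.0%


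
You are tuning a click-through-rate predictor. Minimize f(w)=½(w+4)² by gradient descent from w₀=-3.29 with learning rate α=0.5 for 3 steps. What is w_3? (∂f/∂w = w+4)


step 1: grad = -3.29+4 = 0.71; w = -3.29 - 0.5·(0.71) = -3.645
step 2: grad = -3.645+4 = 0.355; w = -3.645 - 0.5·(0.355) = -3.8225
step 3: grad = -3.8225+4 = 0.1775; w = -3.8225 - 0.5·(0.1775) = -3.91125

-3.91125


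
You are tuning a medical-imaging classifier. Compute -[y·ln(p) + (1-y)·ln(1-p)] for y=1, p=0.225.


BCE = -[y·ln(p) + (1-y)·ln(1-p)]
= -1·ln(0.225) - 0
= -ln(0.225) = 1.4917

1.4917


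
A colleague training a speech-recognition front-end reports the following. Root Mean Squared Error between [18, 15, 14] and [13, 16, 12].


MSE = 30/3 = 10
RMSE = √(30/3) = 3.1623

3.1623


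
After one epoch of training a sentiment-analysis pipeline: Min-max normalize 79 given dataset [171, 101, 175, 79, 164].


min=79, max=175
(79-79)/(175-79) = 0/96 = 0.0

0.0


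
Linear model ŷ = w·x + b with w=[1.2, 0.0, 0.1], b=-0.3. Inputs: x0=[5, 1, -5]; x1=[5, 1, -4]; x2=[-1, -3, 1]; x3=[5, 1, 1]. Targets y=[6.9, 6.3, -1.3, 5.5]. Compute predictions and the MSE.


ŷ0 = (1.2)·(5) + (0.0)·(1) + (0.1)·(-5) - 0.3 = 5.2
ŷ1 = (1.2)·(5) + (0.0)·(1) + (0.1)·(-4) - 0.3 = 5.3
ŷ2 = (1.2)·(-1) + (0.0)·(-3) + (0.1)·(1) - 0.3 = -1.4
ŷ3 = (1.2)·(5) + (0.0)·(1) + (0.1)·(1) - 0.3 = 5.8
errors² = [2.89, 1.0, 0.01, 0.09]
MSE = 3.9900/4 = 0.9975

0.9975


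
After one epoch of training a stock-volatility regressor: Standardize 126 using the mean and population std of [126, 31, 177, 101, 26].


μ = 92.2, σ = 57.5131
z = (126 - 92.2)/57.5131 = 0.5877

0.5877


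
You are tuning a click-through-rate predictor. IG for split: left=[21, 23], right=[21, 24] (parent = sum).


Parent = [42, 47], H_parent = 0.9977
H_left = 0.9985 (n=44), H_right = 0.9968 (n=45)
H_children = (44/89)·0.9985 + (45/89)·0.9968 = 0.9976
IG = 0.9977 - 0.9976 = 0.0001

0.0001


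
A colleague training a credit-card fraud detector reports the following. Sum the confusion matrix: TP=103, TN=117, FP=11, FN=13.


Total = TP + TN + FP + FN
= 103 + 117 + 11 + 13
= 244
(Predicted positive: 114, predicted negative: 130)

244


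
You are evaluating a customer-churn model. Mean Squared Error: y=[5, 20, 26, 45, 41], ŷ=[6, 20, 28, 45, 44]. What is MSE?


Squared errors: (5-6)²=1, (20-20)²=0, (26-28)²=4, (45-45)²=0, (41-44)²=9
Sum = 14
MSE = 14/5 = 14/5

14/5


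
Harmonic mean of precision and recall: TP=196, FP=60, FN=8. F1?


Precision = 196/256 = 0.7656
Recall = 196/204 = 0.9608
F1 = 2·P·R/(P+R) = 2·TP/(2·TP+FP+FN) = 392/(392+60+8) = 392/460 = 0.8522

0.8522


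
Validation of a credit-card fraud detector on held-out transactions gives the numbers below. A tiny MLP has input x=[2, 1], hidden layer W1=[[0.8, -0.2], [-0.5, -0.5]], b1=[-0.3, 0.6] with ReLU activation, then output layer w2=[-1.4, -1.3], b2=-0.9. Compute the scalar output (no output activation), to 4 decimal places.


z1[0] = (0.8)·(2) + (-0.2)·(1) - 0.3 = 1.1
z1[1] = (-0.5)·(2) + (-0.5)·(1) + 0.6 = -0.9
h = ReLU(z1) = [1.1, 0.0]
output = (-1.4)·(1.1) + (-1.3)·(0.0) - 0.9 = -2.44

-2.44


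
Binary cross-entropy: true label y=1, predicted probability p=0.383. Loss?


BCE = -[y·ln(p) + (1-y)·ln(1-p)]
= -1·ln(0.383) - 0
= -ln(0.383) = 0.9597

0.9597


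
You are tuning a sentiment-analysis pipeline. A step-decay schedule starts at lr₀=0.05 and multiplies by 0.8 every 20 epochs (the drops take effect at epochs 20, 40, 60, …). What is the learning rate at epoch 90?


n_drops = ⌊90/20⌋ = 4
lr = 0.05·0.8^4 = 0.05·0.4096 = 0.02048

0.02048


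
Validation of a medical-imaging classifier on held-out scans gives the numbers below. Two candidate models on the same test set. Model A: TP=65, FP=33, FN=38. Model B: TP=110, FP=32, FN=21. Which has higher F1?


Model A: P=65/98=0.6633, R=65/103=0.6311, F1=2PR/(P+R)=2TP/(2TP+FP+FN)=130/201=0.6468
Model B: P=110/142=0.7746, R=110/131=0.8397, F1=2PR/(P+R)=2TP/(2TP+FP+FN)=220/273=0.8059
0.6468 < 0.8059 → Model B

Model B


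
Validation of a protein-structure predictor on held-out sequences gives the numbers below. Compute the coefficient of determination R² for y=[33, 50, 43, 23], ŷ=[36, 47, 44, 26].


ȳ = 37.25
SS_res = Σ(y-ŷ)² = 28
SS_tot = Σ(y-ȳ)² = 416.75
R² = 1 - SS_res/SS_tot = 1 - 0.0672 = 0.9328

0.9328


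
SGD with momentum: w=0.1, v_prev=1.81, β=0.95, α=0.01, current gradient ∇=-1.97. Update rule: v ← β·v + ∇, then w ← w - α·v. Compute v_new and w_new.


v_new = 0.95·1.81 - 1.97 = 1.7195 - 1.97 = -0.2505
w_new = 0.1 - 0.01·-0.2505 = 0.1 + 0.002505 = 0.102505

v_new=-0.2505, w_new=0.102505


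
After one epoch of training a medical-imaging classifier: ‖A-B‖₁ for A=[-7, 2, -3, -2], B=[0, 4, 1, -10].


d = |-7-0| + |2-4| + |-3-1| + |-2+ 10|
  = 7 + 2 + 4 + 8
  = 21

21


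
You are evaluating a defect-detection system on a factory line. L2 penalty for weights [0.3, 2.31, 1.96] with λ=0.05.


‖w‖₂² = (0.3)² + (2.31)² + (1.96)²
     = 0.09 + 5.3361 + 3.8416
     = 9.2677
λ·‖w‖₂² = 0.05·9.2677 = 0.463385

0.463385


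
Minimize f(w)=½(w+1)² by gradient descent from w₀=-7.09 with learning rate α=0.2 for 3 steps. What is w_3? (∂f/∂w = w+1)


step 1: grad = -7.09+1 = -6.09; w = -7.09 - 0.2·(-6.09) = -5.872
step 2: grad = -5.872+1 = -4.872; w = -5.872 - 0.2·(-4.872) = -4.8976
step 3: grad = -4.8976+1 = -3.8976; w = -4.8976 - 0.2·(-3.8976) = -4.11808

-4.11808


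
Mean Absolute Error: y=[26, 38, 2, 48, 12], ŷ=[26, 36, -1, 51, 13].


Absolute errors: |26-26|=0, |38-36|=2, |2+ 1|=3, |48-51|=3, |12-13|=1
Sum = 9
MAE = 9/5 = 9/5

9/5


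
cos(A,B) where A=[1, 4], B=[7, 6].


A·B = 1·7 + 4·6 = 31
‖A‖ = √17 = 4.1231, ‖B‖ = √85 = 9.2195
cos = 31/(√17·√85) = 31/√1445 = 0.8155

0.8155


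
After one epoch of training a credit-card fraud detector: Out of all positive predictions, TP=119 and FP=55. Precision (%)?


Precision = TP/(TP+FP)
= 119/(119+55)
= 119/174 = 68.39%

68.39%


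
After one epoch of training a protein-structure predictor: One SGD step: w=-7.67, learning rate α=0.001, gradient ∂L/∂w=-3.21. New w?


w_new = w - α·∇
= -7.67 - 0.001·-3.21
= -7.67 + 0.00321
= -7.66679

-7.66679


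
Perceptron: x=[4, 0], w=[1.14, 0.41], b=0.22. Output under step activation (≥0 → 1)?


z = (4)·(1.14) + (0)·(0.41) + 0.22
  = 4.78
step(z) = 1 (z≥0)

1


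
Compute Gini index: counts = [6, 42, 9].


Probabilities: [6/57, 42/57, 9/57] ≈ [0.1053, 0.7368, 0.1579]
Σpᵢ² = (36 + 1764 + 81)/57² = 1881/3249
Gini = 1 - Σpᵢ² = 1 - 1881/3249 = 0.4211

0.4211


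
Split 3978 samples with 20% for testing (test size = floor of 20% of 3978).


Test = ⌊3978·20/100⌋ = 795
Train = 3978 - 795 = 3183

Train: 3183, Test: 795


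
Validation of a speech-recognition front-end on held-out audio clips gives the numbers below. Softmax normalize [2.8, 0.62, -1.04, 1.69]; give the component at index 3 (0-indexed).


Exponentials: e^2.8=16.4446, e^0.62=1.8589, e^-1.04=0.3535, e^1.69=5.4195
Sum = 24.0765
Softmax = [0.683, 0.0772, 0.0147, 0.2251]
p[3] = 5.4195/24.0765 = 0.2251

0.2251


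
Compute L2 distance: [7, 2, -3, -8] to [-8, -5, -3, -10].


d = √((7+ 8)² + (2+ 5)² + (-3+ 3)² + (-8+ 10)²)
  = √(225 + 49 + 0 + 4)
  = √278 = 16.6733

16.6733


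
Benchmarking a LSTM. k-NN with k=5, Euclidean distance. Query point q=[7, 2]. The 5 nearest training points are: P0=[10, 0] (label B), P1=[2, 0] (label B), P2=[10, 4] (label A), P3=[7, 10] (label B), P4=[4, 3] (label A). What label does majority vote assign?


d(q,P0) = 3.6056  (label B)
d(q,P1) = 5.3852  (label B)
d(q,P2) = 3.6056  (label A)
d(q,P3) = 8.0  (label B)
d(q,P4) = 3.1623  (label A)
Votes: A=2, B=3
Majority → B

B


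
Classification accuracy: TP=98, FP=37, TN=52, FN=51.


Accuracy = (TP+TN)/(TP+TN+FP+FN)
= (98+52)/(238)
= 150/238 = 63.03%

63.03%


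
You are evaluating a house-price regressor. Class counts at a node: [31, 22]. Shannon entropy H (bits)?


Probabilities: [31/53, 22/53] ≈ [0.5849, 0.4151]
H = -((31/53)·log₂(31/53) + (22/53)·log₂(22/53))
  = 0.9791 bits

0.9791 bits


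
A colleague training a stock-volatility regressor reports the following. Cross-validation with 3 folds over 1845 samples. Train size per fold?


Fold size = 1845/3 = 615
Training per fold = 1845 - 615 = 1230

1230


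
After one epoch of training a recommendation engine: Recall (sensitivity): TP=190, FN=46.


Recall = TP/(TP+FN)
= 190/(190+46)
= 190/236 = 80.51%

80.51%


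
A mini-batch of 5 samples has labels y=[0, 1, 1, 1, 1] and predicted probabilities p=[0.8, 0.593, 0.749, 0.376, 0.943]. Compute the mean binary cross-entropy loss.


L[0] = -ln(1-0.8) = -ln(0.2) = 1.6094
L[1] = -ln(0.593) = 0.5226
L[2] = -ln(0.749) = 0.289
L[3] = -ln(0.376) = 0.9782
L[4] = -ln(0.943) = 0.0587
mean = (1.6094 + 0.5226 + 0.289 + 0.9782 + 0.0587)/5 = 0.6916

0.6916


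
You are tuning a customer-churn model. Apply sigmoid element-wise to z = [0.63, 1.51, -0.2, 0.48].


σ(0.63) = 1/(1+e^-0.63) = 0.6525
σ(1.51) = 1/(1+e^-1.51) = 0.8191
σ(-0.2) = 1/(1+e^0.2) = 0.4502
σ(0.48) = 1/(1+e^-0.48) = 0.6177
result = [0.6525, 0.8191, 0.4502, 0.6177]

[0.6525, 0.8191, 0.4502, 0.6177]


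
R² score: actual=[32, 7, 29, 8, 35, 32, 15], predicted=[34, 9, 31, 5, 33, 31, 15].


ȳ = 22.5714
SS_res = Σ(y-ŷ)² = 26
SS_tot = Σ(y-ȳ)² = 885.71
R² = 1 - SS_res/SS_tot = 1 - 0.0294 = 0.9706

0.9706
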